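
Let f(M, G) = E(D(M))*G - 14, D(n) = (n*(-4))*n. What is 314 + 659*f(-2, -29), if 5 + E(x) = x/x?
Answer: 67532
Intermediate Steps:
D(n) = -4*n**2 (D(n) = (-4*n)*n = -4*n**2)
E(x) = -4 (E(x) = -5 + x/x = -5 + 1 = -4)
f(M, G) = -14 - 4*G (f(M, G) = -4*G - 14 = -14 - 4*G)
314 + 659*f(-2, -29) = 314 + 659*(-14 - 4*(-29)) = 314 + 659*(-14 + 116) = 314 + 659*102 = 314 + 67218 = 67532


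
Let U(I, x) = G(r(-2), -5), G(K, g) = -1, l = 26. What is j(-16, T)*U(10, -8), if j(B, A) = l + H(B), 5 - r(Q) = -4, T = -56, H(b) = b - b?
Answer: -26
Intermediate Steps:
H(b) = 0
r(Q) = 9 (r(Q) = 5 - 1*(-4) = 5 + 4 = 9)
j(B, A) = 26 (j(B, A) = 26 + 0 = 26)
U(I, x) = -1
j(-16, T)*U(10, -8) = 26*(-1) = -26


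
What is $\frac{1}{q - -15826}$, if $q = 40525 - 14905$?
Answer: $\frac{1}{41446} \approx 2.4128 \cdot 10^{-5}$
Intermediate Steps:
$q = 25620$ ($q = 40525 - 14905 = 25620$)
$\frac{1}{q - -15826} = \frac{1}{25620 - -15826} = \frac{1}{25620 + 15826} = \frac{1}{41446}$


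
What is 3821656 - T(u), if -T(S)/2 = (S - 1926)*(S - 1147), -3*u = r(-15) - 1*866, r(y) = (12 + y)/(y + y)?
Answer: 2984660071/450 ≈ 6.6326e+6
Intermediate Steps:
r(y) = (12 + y)/(2*y) (r(y) = (12 + y)/((2*y)) = (12 + y)*(1/(2*y)) = (12 + y)/(2*y))
u = 8659/30 (u = -((½)*(12 - 15)/(-15) - 1*866)/3 = -((½)*(-1/15)*(-3) - 866)/3 = -(⅒ - 866)/3 = -⅓*(-8659/10) = 8659/30 ≈ 288.63)
T(S) = -2*(-1926 + S)*(-1147 + S) (T(S) = -2*(S - 1926)*(S - 1147) = -2*(-1926 + S)*(-1147 + S))
3821656 - T(u) = 3821656 - (-4418244 - 2*(8659/30)² + 6146*(8659/30)) = 3821656 - (-4418244 - 2*74978281/900 + 26609107/15) = 3821656 - (-4418244 - 74978281/450 + 26609107/15) = 3821656 - 1*(-1264914871/450) = 3821656 + 1264914871/450 = 2984660071/450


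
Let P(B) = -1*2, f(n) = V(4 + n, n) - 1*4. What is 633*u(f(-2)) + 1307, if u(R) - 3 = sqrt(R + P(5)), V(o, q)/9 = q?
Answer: 3206 + 1266*I*sqrt(6) ≈ 3206.0 + 3101.1*I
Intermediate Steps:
V(o, q) = 9*q
f(n) = -4 + 9*n (f(n) = 9*n - 1*4 = 9*n - 4 = -4 + 9*n)
P(B) = -2
u(R) = 3 + sqrt(-2 + R) (u(R) = 3 + sqrt(R - 2) = 3 + sqrt(-2 + R))
633*u(f(-2)) + 1307 = 633*(3 + sqrt(-2 + (-4 + 9*(-2)))) + 1307 = 633*(3 + sqrt(-2 + (-4 - 18))) + 1307 = 633*(3 + sqrt(-2 - 22)) + 1307 = 633*(3 + sqrt(-24)) + 1307 = 633*(3 + 2*I*sqrt(6)) + 1307 = (1899 + 1266*I*sqrt(6)) + 1307 = 3206 + 1266*I*sqrt(6)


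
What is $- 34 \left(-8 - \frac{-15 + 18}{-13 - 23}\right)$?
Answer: $\frac{1615}{6} \approx 269.17$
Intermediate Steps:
$- 34 \left(-8 - \frac{-15 + 18}{-13 - 23}\right) = - 34 \left(-8 - \frac{3}{-36}\right) = - 34 \left(-8 - 3 \left(- \frac{1}{36}\right)\right) = - 34 \left(-8 - - \frac{1}{12}\right) = - 34 \left(-8 + \frac{1}{12}\right) = \left(-34\right) \left(- \frac{95}{12}\right) = \frac{1615}{6}$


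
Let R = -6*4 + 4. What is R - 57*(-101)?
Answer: 5737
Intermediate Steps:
R = -20 (R = -24 + 4 = -20)
R - 57*(-101) = -20 - 57*(-101) = -20 + 5757 = 5737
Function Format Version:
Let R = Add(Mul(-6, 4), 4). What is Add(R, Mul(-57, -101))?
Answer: 5737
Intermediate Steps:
R = -20 (R = Add(-24, 4) = -20)
Add(R, Mul(-57, -101)) = Add(-20, Mul(-57, -101)) = Add(-20, 5757) = 5737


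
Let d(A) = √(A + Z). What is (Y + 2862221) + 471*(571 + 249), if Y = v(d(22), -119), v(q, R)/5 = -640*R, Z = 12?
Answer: 3629241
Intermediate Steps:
d(A) = √(12 + A) (d(A) = √(A + 12) = √(12 + A))
v(q, R) = -3200*R (v(q, R) = 5*(-640*R) = -3200*R)
Y = 380800 (Y = -3200*(-119) = 380800)
(Y + 2862221) + 471*(571 + 249) = (380800 + 2862221) + 471*(571 + 249) = 3243021 + 471*820 = 3243021 + 386220 = 3629241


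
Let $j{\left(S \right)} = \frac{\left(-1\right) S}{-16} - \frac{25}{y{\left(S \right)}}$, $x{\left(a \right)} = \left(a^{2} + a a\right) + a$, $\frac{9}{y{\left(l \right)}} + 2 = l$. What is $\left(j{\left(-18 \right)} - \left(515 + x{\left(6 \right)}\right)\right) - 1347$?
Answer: $- \frac{135761}{72} \approx -1885.6$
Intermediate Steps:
$y{\left(l \right)} = \frac{9}{-2 + l}$
$x{\left(a \right)} = a + 2 a^{2}$ ($x{\left(a \right)} = \left(a^{2} + a^{2}\right) + a = 2 a^{2} + a = a + 2 a^{2}$)
$j{\left(S \right)} = \frac{50}{9} - \frac{391 S}{144}$ ($j{\left(S \right)} = \frac{\left(-1\right) S}{-16} - \frac{25}{9 \frac{1}{-2 + S}} = - S \left(- \frac{1}{16}\right) - 25 \left(- \frac{2}{9} + \frac{S}{9}\right) = \frac{S}{16} - \left(- \frac{50}{9} + \frac{25 S}{9}\right) = \frac{50}{9} - \frac{391 S}{144}$)
$\left(j{\left(-18 \right)} - \left(515 + x{\left(6 \right)}\right)\right) - 1347 = \left(\left(\frac{50}{9} - - \frac{391}{8}\right) - \left(515 + 6 \left(1 + 2 \cdot 6\right)\right)\right) - 1347 = \left(\left(\frac{50}{9} + \frac{391}{8}\right) - \left(515 + 6 \left(1 + 12\right)\right)\right) - 1347 = \left(\frac{3919}{72} - \left(515 + 6 \cdot 13\right)\right) - 1347 = \left(\frac{3919}{72} - 593\right) - 1347 = - \frac{38777}{72} - 1347 = - \frac{135761}{72}$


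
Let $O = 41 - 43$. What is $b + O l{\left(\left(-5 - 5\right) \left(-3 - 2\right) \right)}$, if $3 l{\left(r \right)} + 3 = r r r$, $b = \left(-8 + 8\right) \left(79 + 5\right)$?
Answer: $- \frac{249994}{3} \approx -83331.0$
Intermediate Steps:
$O = -2$ ($O = 41 - 43 = -2$)
$b = 0$ ($b = 0 \cdot 84 = 0$)
$l{\left(r \right)} = -1 + \frac{r^{3}}{3}$ ($l{\left(r \right)} = -1 + \frac{r r r}{3} = -1 + \frac{r^{2} r}{3} = -1 + \frac{r^{3}}{3}$)
$b + O l{\left(\left(-5 - 5\right) \left(-3 - 2\right) \right)} = 0 - 2 \left(-1 + \frac{\left(\left(-5 - 5\right) \left(-3 - 2\right)\right)^{3}}{3}\right) = 0 - 2 \left(-1 + \frac{\left(\left(-10\right) \left(-5\right)\right)^{3}}{3}\right) = 0 - 2 \left(-1 + \frac{50^{3}}{3}\right) = 0 - 2 \left(-1 + \frac{1}{3} \cdot 125000\right) = 0 - 2 \left(-1 + \frac{125000}{3}\right) = 0 - \frac{249994}{3} = - \frac{249994}{3}$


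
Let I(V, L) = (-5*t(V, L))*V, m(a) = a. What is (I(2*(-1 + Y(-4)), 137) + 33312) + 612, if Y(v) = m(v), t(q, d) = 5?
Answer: 34174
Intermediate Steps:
Y(v) = v
I(V, L) = -25*V (I(V, L) = (-5*5)*V = -25*V)
(I(2*(-1 + Y(-4)), 137) + 33312) + 612 = (-50*(-1 - 4) + 33312) + 612 = (-50*(-5) + 33312) + 612 = (-25*(-10) + 33312) + 612 = (250 + 33312) + 612 = 33562 + 612 = 34174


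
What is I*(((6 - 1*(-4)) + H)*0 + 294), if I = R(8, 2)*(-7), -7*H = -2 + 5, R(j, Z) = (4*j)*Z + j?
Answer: -148176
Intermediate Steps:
R(j, Z) = j + 4*Z*j (R(j, Z) = 4*Z*j + j = j + 4*Z*j)
H = -3/7 (H = -(-2 + 5)/7 = -1/7*3 = -3/7 ≈ -0.42857)
I = -504 (I = (8*(1 + 4*2))*(-7) = (8*(1 + 8))*(-7) = (8*9)*(-7) = 72*(-7) = -504)
I*(((6 - 1*(-4)) + H)*0 + 294) = -504*(((6 - 1*(-4)) - 3/7)*0 + 294) = -504*(((6 + 4) - 3/7)*0 + 294) = -504*((10 - 3/7)*0 + 294) = -504*((67/7)*0 + 294) = -504*(0 + 294) = -504*294 = -148176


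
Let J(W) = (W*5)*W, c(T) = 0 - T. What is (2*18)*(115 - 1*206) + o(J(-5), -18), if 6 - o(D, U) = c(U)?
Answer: -3288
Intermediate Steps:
c(T) = -T
J(W) = 5*W**2 (J(W) = (5*W)*W = 5*W**2)
o(D, U) = 6 + U (o(D, U) = 6 - (-1)*U = 6 + U)
(2*18)*(115 - 1*206) + o(J(-5), -18) = (2*18)*(115 - 1*206) + (6 - 18) = 36*(115 - 206) - 12 = 36*(-91) - 12 = -3276 - 12 = -3288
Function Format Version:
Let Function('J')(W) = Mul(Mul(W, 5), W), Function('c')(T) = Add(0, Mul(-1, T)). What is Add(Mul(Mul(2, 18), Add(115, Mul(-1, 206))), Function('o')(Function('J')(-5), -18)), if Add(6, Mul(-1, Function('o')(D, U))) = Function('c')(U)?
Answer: -3288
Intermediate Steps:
Function('c')(T) = Mul(-1, T)
Function('J')(W) = Mul(5, Pow(W, 2)) (Function('J')(W) = Mul(Mul(5, W), W) = Mul(5, Pow(W, 2)))
Function('o')(D, U) = Add(6, U) (Function('o')(D, U) = Add(6, Mul(-1, Mul(-1, U))) = Add(6, U))
Add(Mul(Mul(2, 18), Add(115, Mul(-1, 206))), Function('o')(Function('J')(-5), -18)) = Add(Mul(Mul(2, 18), Add(115, Mul(-1, 206))), Add(6, -18)) = Add(Mul(36, Add(115, -206)), -12) = Add(Mul(36, -91), -12) = Add(-3276, -12) = -3288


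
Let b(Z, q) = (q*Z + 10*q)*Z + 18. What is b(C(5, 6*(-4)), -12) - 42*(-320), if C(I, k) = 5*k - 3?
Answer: -153330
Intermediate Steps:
C(I, k) = -3 + 5*k
b(Z, q) = 18 + Z*(10*q + Z*q) (b(Z, q) = (Z*q + 10*q)*Z + 18 = (10*q + Z*q)*Z + 18 = Z*(10*q + Z*q) + 18 = 18 + Z*(10*q + Z*q))
b(C(5, 6*(-4)), -12) - 42*(-320) = (18 - 12*(-3 + 5*(6*(-4)))² + 10*(-3 + 5*(6*(-4)))*(-12)) - 42*(-320) = (18 - 12*(-3 + 5*(-24))² + 10*(-3 + 5*(-24))*(-12)) + 13440 = (18 - 12*(-3 - 120)² + 10*(-3 - 120)*(-12)) + 13440 = (18 - 12*(-123)² + 10*(-123)*(-12)) + 13440 = (18 - 12*15129 + 14760) + 13440 = (18 - 181548 + 14760) + 13440 = -166770 + 13440 = -153330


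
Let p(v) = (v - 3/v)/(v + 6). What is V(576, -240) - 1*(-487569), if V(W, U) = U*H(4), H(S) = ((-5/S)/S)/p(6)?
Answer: 5365059/11 ≈ 4.8773e+5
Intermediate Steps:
p(v) = (v - 3/v)/(6 + v)
H(S) = -120/(11*S²) (H(S) = ((-5/S)/S)/(((-3 + 6²)/(6*(6 + 6)))) = (-5/S²)/(((⅙)*(-3 + 36)/12)) = (-5/S²)/(((⅙)*(1/12)*33)) = (-5/S²)/(11/24) = -5/S²*(24/11) = -120/(11*S²))
V(W, U) = -15*U/22 (V(W, U) = U*(-120/11/4²) = U*(-120/11*1/16) = U*(-15/22) = -15*U/22)
V(576, -240) - 1*(-487569) = -15/22*(-240) - 1*(-487569) = 1800/11 + 487569 = 5365059/11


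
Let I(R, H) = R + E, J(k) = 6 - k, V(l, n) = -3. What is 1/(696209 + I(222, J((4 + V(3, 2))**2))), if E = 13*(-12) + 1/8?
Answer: 8/5570201 ≈ 1.4362e-6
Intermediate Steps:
E = -1247/8 (E = -156 + 1/8 = -1247/8 ≈ -155.88)
I(R, H) = -1247/8 + R (I(R, H) = R - 1247/8 = -1247/8 + R)
1/(696209 + I(222, J((4 + V(3, 2))**2))) = 1/(696209 + (-1247/8 + 222)) = 1/(696209 + 529/8) = 1/(5570201/8) = 8/5570201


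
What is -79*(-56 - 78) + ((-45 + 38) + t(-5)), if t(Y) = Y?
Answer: 10574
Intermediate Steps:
-79*(-56 - 78) + ((-45 + 38) + t(-5)) = -79*(-56 - 78) + ((-45 + 38) - 5) = -79*(-134) + (-7 - 5) = 10586 - 12 = 10574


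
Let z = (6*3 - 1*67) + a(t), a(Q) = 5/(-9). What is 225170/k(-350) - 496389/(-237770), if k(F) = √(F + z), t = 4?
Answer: 496389/237770 - 337755*I*√899/899 ≈ 2.0877 - 11265.0*I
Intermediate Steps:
a(Q) = -5/9 (a(Q) = 5*(-⅑) = -5/9)
z = -446/9 (z = (6*3 - 1*67) - 5/9 = (18 - 67) - 5/9 = -49 - 5/9 = -446/9 ≈ -49.556)
k(F) = √(-446/9 + F) (k(F) = √(F - 446/9) = √(-446/9 + F))
225170/k(-350) - 496389/(-237770) = 225170/((√(-446 + 9*(-350))/3)) - 496389/(-237770) = 225170/((√(-446 - 3150)/3)) - 496389*(-1/237770) = 225170/((√(-3596)/3)) + 496389/237770 = 225170/(((2*I*√899)/3)) + 496389/237770 = 225170/((2*I*√899/3)) + 496389/237770 = 225170*(-3*I*√899/1798) + 496389/237770 = -337755*I*√899/899 + 496389/237770 = 496389/237770 - 337755*I*√899/899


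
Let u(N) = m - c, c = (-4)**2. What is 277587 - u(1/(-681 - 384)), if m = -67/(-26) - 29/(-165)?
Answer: 1190905061/4290 ≈ 2.7760e+5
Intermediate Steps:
m = 11809/4290 (m = -67*(-1/26) - 29*(-1/165) = 67/26 + 29/165 = 11809/4290 ≈ 2.7527)
c = 16
u(N) = -56831/4290 (u(N) = 11809/4290 - 1*16 = 11809/4290 - 16 = -56831/4290)
277587 - u(1/(-681 - 384)) = 277587 - 1*(-56831/4290) = 277587 + 56831/4290 = 1190905061/4290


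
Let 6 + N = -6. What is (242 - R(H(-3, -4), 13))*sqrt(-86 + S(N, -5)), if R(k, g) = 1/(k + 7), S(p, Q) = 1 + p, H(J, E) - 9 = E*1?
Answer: 2903*I*sqrt(97)/12 ≈ 2382.6*I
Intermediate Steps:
N = -12 (N = -6 - 6 = -12)
H(J, E) = 9 + E (H(J, E) = 9 + E*1 = 9 + E)
R(k, g) = 1/(7 + k)
(242 - R(H(-3, -4), 13))*sqrt(-86 + S(N, -5)) = (242 - 1/(7 + (9 - 4)))*sqrt(-86 + (1 - 12)) = (242 - 1/(7 + 5))*sqrt(-86 - 11) = (242 - 1/12)*sqrt(-97) = (242 - 1*1/12)*(I*sqrt(97)) = (242 - 1/12)*(I*sqrt(97)) = 2903*(I*sqrt(97))/12 = 2903*I*sqrt(97)/12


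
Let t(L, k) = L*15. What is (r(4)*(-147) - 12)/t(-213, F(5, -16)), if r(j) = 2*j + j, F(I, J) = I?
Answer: 592/1065 ≈ 0.55587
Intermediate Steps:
t(L, k) = 15*L
r(j) = 3*j
(r(4)*(-147) - 12)/t(-213, F(5, -16)) = ((3*4)*(-147) - 12)/((15*(-213))) = (12*(-147) - 12)/(-3195) = (-1764 - 12)*(-1/3195) = -1776*(-1/3195) = 592/1065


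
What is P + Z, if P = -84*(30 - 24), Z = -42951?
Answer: -43455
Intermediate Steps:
P = -504 (P = -84*6 = -504)
P + Z = -504 - 42951 = -43455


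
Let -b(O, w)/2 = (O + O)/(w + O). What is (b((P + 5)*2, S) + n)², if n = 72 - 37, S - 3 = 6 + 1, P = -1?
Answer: 89401/81 ≈ 1103.7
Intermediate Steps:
S = 10 (S = 3 + (6 + 1) = 3 + 7 = 10)
b(O, w) = -4*O/(O + w) (b(O, w) = -2*(O + O)/(w + O) = -2*2*O/(O + w) = -4*O/(O + w))
n = 35
(b((P + 5)*2, S) + n)² = (-4*(-1 + 5)*2/((-1 + 5)*2 + 10) + 35)² = (-4*4*2/(4*2 + 10) + 35)² = (-4*8/(8 + 10) + 35)² = (-4*8/18 + 35)² = (-4*8*1/18 + 35)² = (-16/9 + 35)² = (299/9)² = 89401/81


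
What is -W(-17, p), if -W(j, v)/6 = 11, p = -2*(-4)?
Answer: 66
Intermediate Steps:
p = 8
W(j, v) = -66 (W(j, v) = -6*11 = -66)
-W(-17, p) = -1*(-66) = 66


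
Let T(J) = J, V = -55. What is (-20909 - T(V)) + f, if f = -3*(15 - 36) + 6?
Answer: -20785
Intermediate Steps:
f = 69 (f = -3*(-21) + 6 = 63 + 6 = 69)
(-20909 - T(V)) + f = (-20909 - 1*(-55)) + 69 = (-20909 + 55) + 69 = -20854 + 69 = -20785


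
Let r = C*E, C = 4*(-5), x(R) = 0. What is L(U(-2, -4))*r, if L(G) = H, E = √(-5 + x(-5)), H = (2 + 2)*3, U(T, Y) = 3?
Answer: -240*I*√5 ≈ -536.66*I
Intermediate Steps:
H = 12 (H = 4*3 = 12)
E = I*√5 (E = √(-5 + 0) = √(-5) = I*√5 ≈ 2.2361*I)
L(G) = 12
C = -20
r = -20*I*√5 ≈ -44.721*I
L(U(-2, -4))*r = 12*(-20*I*√5) = -240*I*√5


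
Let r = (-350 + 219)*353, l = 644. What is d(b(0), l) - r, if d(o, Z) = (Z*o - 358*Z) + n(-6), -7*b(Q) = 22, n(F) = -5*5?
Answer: -186358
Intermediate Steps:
n(F) = -25
b(Q) = -22/7 (b(Q) = -⅐*22 = -22/7)
d(o, Z) = -25 - 358*Z + Z*o (d(o, Z) = (Z*o - 358*Z) - 25 = (-358*Z + Z*o) - 25 = -25 - 358*Z + Z*o)
r = -46243 (r = -131*353 = -46243)
d(b(0), l) - r = (-25 - 358*644 + 644*(-22/7)) - 1*(-46243) = (-25 - 230552 - 2024) + 46243 = -232601 + 46243 = -186358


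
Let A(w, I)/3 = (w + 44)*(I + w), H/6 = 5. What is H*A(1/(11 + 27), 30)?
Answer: 85900185/722 ≈ 1.1898e+5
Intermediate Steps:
H = 30 (H = 6*5 = 30)
A(w, I) = 3*(44 + w)*(I + w) (A(w, I) = 3*((w + 44)*(I + w)) = 3*((44 + w)*(I + w)) = 3*(44 + w)*(I + w))
H*A(1/(11 + 27), 30) = 30*(3*(1/(11 + 27))² + 132*30 + 132/(11 + 27) + 3*30/(11 + 27)) = 30*(3*(1/38)² + 3960 + 132/38 + 3*30/38) = 30*(3*(1/38)² + 3960 + 132*(1/38) + 3*30*(1/38)) = 30*(3*(1/1444) + 3960 + 66/19 + 45/19) = 30*(3/1444 + 3960 + 66/19 + 45/19) = 30*(5726679/1444) = 85900185/722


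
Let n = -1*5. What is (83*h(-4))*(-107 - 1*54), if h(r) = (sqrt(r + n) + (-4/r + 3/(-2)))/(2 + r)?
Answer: -13363/4 + 40089*I/2 ≈ -3340.8 + 20045.0*I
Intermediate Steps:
n = -5
h(r) = (-3/2 + sqrt(-5 + r) - 4/r)/(2 + r) (h(r) = (sqrt(r - 5) + (-4/r + 3/(-2)))/(2 + r) = (sqrt(-5 + r) + (-4/r + 3*(-1/2)))/(2 + r) = (sqrt(-5 + r) + (-4/r - 3/2))/(2 + r) = (sqrt(-5 + r) + (-3/2 - 4/r))/(2 + r) = (-3/2 + sqrt(-5 + r) - 4/r)/(2 + r))
(83*h(-4))*(-107 - 1*54) = (83*((-4 - 3/2*(-4) - 4*sqrt(-5 - 4))/((-4)*(2 - 4))))*(-107 - 1*54) = (83*(-1/4*(-4 + 6 - 12*I)/(-2)))*(-107 - 54) = (83*(-1/4*(-1/2)*(-4 + 6 - 12*I)))*(-161) = (83*(-1/4*(-1/2)*(2 - 12*I)))*(-161) = (83*(1/4 - 3*I/2))*(-161) = (83/4 - 249*I/2)*(-161) = -13363/4 + 40089*I/2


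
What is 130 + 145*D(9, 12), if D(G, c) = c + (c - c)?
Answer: 1870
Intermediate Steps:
D(G, c) = c (D(G, c) = c + 0 = c)
130 + 145*D(9, 12) = 130 + 145*12 = 130 + 1740 = 1870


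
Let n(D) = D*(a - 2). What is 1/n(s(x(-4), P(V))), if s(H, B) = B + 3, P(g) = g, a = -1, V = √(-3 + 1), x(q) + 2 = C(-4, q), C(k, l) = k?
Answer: I/(3*(√2 - 3*I)) ≈ -0.090909 + 0.042855*I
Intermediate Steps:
x(q) = -6 (x(q) = -2 - 4 = -6)
V = I*√2 (V = √(-2) = I*√2 ≈ 1.4142*I)
s(H, B) = 3 + B
n(D) = -3*D (n(D) = D*(-1 - 2) = D*(-3) = -3*D)
1/n(s(x(-4), P(V))) = 1/(-3*(3 + I*√2)) = 1/(-9 - 3*I*√2)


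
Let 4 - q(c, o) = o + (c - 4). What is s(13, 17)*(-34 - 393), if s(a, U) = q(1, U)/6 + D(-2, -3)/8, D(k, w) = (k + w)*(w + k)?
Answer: -14945/24 ≈ -622.71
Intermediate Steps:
D(k, w) = (k + w)**2 (D(k, w) = (k + w)*(k + w) = (k + w)**2)
q(c, o) = 8 - c - o (q(c, o) = 4 - (o + (c - 4)) = 4 - (o + (-4 + c)) = 4 - (-4 + c + o) = 4 + (4 - c - o) = 8 - c - o)
s(a, U) = 103/24 - U/6 (s(a, U) = (8 - 1*1 - U)/6 + (-2 - 3)**2/8 = (8 - 1 - U)*(1/6) + (-5)**2*(1/8) = (7 - U)*(1/6) + 25*(1/8) = (7/6 - U/6) + 25/8 = 103/24 - U/6)
s(13, 17)*(-34 - 393) = (103/24 - 1/6*17)*(-34 - 393) = (103/24 - 17/6)*(-427) = (35/24)*(-427) = -14945/24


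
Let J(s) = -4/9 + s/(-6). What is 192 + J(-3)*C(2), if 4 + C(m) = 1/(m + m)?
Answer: 4603/24 ≈ 191.79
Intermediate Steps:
J(s) = -4/9 - s/6 (J(s) = -4*⅑ + s*(-⅙) = -4/9 - s/6)
C(m) = -4 + 1/(2*m) (C(m) = -4 + 1/(m + m) = -4 + 1/(2*m))
192 + J(-3)*C(2) = 192 + (-4/9 - ⅙*(-3))*(-4 + (½)/2) = 192 + (-4/9 + ½)*(-4 + (½)*(½)) = 192 + (-4 + ¼)/18 = 192 + (1/18)*(-15/4) = 192 - 5/24 = 4603/24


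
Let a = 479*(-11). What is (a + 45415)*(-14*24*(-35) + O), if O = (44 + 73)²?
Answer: 1021675554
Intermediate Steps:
O = 13689 (O = 117² = 13689)
a = -5269
(a + 45415)*(-14*24*(-35) + O) = (-5269 + 45415)*(-14*24*(-35) + 13689) = 40146*(-336*(-35) + 13689) = 40146*(11760 + 13689) = 40146*25449 = 1021675554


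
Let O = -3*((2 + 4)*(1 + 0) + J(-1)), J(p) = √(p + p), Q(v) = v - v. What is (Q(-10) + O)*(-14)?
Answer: 252 + 42*I*√2 ≈ 252.0 + 59.397*I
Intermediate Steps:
Q(v) = 0
J(p) = √2*√p (J(p) = √(2*p) = √2*√p)
O = -18 - 3*I*√2 (O = -3*((2 + 4)*(1 + 0) + √2*√(-1)) = -3*(6*1 + √2*I) = -3*(6 + I*√2) = -18 - 3*I*√2 ≈ -18.0 - 4.2426*I)
(Q(-10) + O)*(-14) = (0 + (-18 - 3*I*√2))*(-14) = (-18 - 3*I*√2)*(-14) = 252 + 42*I*√2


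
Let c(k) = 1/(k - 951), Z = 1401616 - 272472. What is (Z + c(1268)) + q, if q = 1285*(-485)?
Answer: 160376324/317 ≈ 5.0592e+5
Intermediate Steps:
Z = 1129144
c(k) = 1/(-951 + k)
q = -623225
(Z + c(1268)) + q = (1129144 + 1/(-951 + 1268)) - 623225 = (1129144 + 1/317) - 623225 = 357938649/317 - 623225 = 160376324/317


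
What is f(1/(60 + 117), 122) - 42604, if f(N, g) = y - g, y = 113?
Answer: -42613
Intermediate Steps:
f(N, g) = 113 - g
f(1/(60 + 117), 122) - 42604 = (113 - 1*122) - 42604 = (113 - 122) - 42604 = -9 - 42604 = -42613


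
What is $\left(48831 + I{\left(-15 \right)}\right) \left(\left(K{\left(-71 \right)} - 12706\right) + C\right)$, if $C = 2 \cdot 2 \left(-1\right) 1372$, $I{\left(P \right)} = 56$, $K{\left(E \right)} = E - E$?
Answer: $-889450078$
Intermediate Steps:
$K{\left(E \right)} = 0$
$C = -5488$ ($C = 4 \left(-1\right) 1372 = \left(-4\right) 1372 = -5488$)
$\left(48831 + I{\left(-15 \right)}\right) \left(\left(K{\left(-71 \right)} - 12706\right) + C\right) = \left(48831 + 56\right) \left(\left(0 - 12706\right) - 5488\right) = 48887 \left(\left(0 - 12706\right) - 5488\right) = 48887 \left(-12706 - 5488\right) = 48887 \left(-18194\right) = -889450078$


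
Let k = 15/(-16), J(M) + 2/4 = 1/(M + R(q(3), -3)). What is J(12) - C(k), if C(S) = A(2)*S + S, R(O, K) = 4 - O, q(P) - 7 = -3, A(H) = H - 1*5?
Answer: -55/24 ≈ -2.2917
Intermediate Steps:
A(H) = -5 + H (A(H) = H - 5 = -5 + H)
q(P) = 4 (q(P) = 7 - 3 = 4)
J(M) = -1/2 + 1/M (J(M) = -1/2 + 1/(M + (4 - 1*4)) = -1/2 + 1/(M + (4 - 4)) = -1/2 + 1/(M + 0) = -1/2 + 1/M)
k = -15/16 (k = 15*(-1/16) = -15/16 ≈ -0.93750)
C(S) = -2*S (C(S) = (-5 + 2)*S + S = -3*S + S = -2*S)
J(12) - C(k) = (1/2)*(2 - 1*12)/12 - (-2)*(-15)/16 = (1/2)*(1/12)*(2 - 12) - 1*15/8 = (1/2)*(1/12)*(-10) - 15/8 = -5/12 - 15/8 = -55/24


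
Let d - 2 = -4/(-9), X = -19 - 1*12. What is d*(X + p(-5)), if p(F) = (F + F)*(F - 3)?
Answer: 1078/9 ≈ 119.78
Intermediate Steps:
X = -31 (X = -19 - 12 = -31)
p(F) = 2*F*(-3 + F) (p(F) = (2*F)*(-3 + F) = 2*F*(-3 + F))
d = 22/9 (d = 2 - 4/(-9) = 2 - ⅑*(-4) = 2 + 4/9 = 22/9 ≈ 2.4444)
d*(X + p(-5)) = 22*(-31 + 2*(-5)*(-3 - 5))/9 = 22*(-31 + 2*(-5)*(-8))/9 = 22*(-31 + 80)/9 = (22/9)*49 = 1078/9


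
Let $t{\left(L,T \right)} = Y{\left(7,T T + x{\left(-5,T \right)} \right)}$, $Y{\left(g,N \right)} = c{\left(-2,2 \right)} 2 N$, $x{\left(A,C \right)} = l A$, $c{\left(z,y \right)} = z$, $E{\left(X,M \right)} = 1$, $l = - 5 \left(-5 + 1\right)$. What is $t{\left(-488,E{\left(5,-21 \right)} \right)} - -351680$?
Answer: $352076$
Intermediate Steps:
$l = 20$ ($l = \left(-5\right) \left(-4\right) = 20$)
$x{\left(A,C \right)} = 20 A$
$Y{\left(g,N \right)} = - 4 N$ ($Y{\left(g,N \right)} = \left(-2\right) 2 N = - 4 N$)
$t{\left(L,T \right)} = 400 - 4 T^{2}$ ($t{\left(L,T \right)} = - 4 \left(T T + 20 \left(-5\right)\right) = - 4 \left(T^{2} - 100\right) = - 4 \left(-100 + T^{2}\right) = 400 - 4 T^{2}$)
$t{\left(-488,E{\left(5,-21 \right)} \right)} - -351680 = \left(400 - 4 \cdot 1^{2}\right) - -351680 = \left(400 - 4\right) + 351680 = 396 + 351680 = 352076$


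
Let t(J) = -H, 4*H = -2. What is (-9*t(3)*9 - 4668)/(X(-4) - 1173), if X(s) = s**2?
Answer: 9417/2314 ≈ 4.0696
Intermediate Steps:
H = -1/2 (H = (1/4)*(-2) = -1/2 ≈ -0.50000)
t(J) = 1/2 (t(J) = -1*(-1/2) = 1/2)
(-9*t(3)*9 - 4668)/(X(-4) - 1173) = (-9*1/2*9 - 4668)/((-4)**2 - 1173) = (-9/2*9 - 4668)/(16 - 1173) = (-81/2 - 4668)/(-1157) = -9417/2*(-1/1157) = 9417/2314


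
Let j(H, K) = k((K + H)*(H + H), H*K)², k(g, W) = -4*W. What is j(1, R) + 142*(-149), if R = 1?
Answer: -21142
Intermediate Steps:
j(H, K) = 16*H²*K² (j(H, K) = (-4*H*K)² = 16*H²*K²)
j(1, R) + 142*(-149) = 16*1²*1² + 142*(-149) = 16*1*1 - 21158 = 16 - 21158 = -21142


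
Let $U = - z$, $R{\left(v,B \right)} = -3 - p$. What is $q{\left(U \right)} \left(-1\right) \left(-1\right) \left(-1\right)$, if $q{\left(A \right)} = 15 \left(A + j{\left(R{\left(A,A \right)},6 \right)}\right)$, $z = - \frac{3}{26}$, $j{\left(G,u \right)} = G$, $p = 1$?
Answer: $\frac{1515}{26} \approx 58.269$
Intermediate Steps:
$R{\left(v,B \right)} = -4$ ($R{\left(v,B \right)} = -3 - 1 = -4$)
$z = - \frac{3}{26}$ ($z = \left(-3\right) \frac{1}{26} = - \frac{3}{26} \approx -0.11538$)
$U = \frac{3}{26}$ ($U = \left(-1\right) \left(- \frac{3}{26}\right) = \frac{3}{26} \approx 0.11538$)
$q{\left(A \right)} = -60 + 15 A$ ($q{\left(A \right)} = 15 \left(A - 4\right) = 15 \left(-4 + A\right) = -60 + 15 A$)
$q{\left(U \right)} \left(-1\right) \left(-1\right) \left(-1\right) = \left(-60 + 15 \cdot \frac{3}{26}\right) \left(-1\right) \left(-1\right) \left(-1\right) = \left(-60 + \frac{45}{26}\right) 1 \left(-1\right) = \left(- \frac{1515}{26}\right) \left(-1\right) = \frac{1515}{26}$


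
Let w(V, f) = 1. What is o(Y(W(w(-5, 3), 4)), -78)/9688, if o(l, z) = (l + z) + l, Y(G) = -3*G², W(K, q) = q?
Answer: -87/4844 ≈ -0.017960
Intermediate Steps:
o(l, z) = z + 2*l
o(Y(W(w(-5, 3), 4)), -78)/9688 = (-78 + 2*(-3*4²))/9688 = (-78 + 2*(-3*16))*(1/9688) = (-78 + 2*(-48))*(1/9688) = (-78 - 96)*(1/9688) = -174*1/9688 = -87/4844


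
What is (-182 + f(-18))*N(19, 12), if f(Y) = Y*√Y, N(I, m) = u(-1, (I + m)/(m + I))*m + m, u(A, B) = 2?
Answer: -6552 - 1944*I*√2 ≈ -6552.0 - 2749.2*I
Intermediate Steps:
N(I, m) = 3*m (N(I, m) = 2*m + m = 3*m)
f(Y) = Y^(3/2)
(-182 + f(-18))*N(19, 12) = (-182 + (-18)^(3/2))*(3*12) = (-182 - 54*I*√2)*36 = -6552 - 1944*I*√2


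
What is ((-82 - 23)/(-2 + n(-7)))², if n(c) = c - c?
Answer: 11025/4 ≈ 2756.3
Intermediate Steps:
n(c) = 0
((-82 - 23)/(-2 + n(-7)))² = ((-82 - 23)/(-2 + 0))² = (-105/(-2))² = (-105*(-½))² = (105/2)² = 11025/4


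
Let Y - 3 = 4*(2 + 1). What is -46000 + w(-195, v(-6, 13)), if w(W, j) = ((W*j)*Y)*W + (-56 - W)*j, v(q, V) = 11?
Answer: 6229654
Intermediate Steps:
Y = 15 (Y = 3 + 4*(2 + 1) = 3 + 4*3 = 3 + 12 = 15)
w(W, j) = j*(-56 - W) + 15*j*W**2 (w(W, j) = ((W*j)*15)*W + (-56 - W)*j = (15*W*j)*W + j*(-56 - W) = 15*j*W**2 + j*(-56 - W) = j*(-56 - W) + 15*j*W**2)
-46000 + w(-195, v(-6, 13)) = -46000 + 11*(-56 - 1*(-195) + 15*(-195)**2) = -46000 + 11*(-56 + 195 + 15*38025) = -46000 + 11*(-56 + 195 + 570375) = -46000 + 11*570514 = -46000 + 6275654 = 6229654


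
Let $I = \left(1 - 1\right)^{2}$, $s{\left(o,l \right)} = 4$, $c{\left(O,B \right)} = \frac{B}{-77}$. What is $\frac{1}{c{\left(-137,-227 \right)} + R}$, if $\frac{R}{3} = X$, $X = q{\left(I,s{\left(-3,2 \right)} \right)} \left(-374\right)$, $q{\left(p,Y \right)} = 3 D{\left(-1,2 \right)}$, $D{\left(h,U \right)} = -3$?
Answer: $\frac{77}{777773} \approx 9.9001 \cdot 10^{-5}$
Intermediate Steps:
$c{\left(O,B \right)} = - \frac{B}{77}$ ($c{\left(O,B \right)} = B \left(- \frac{1}{77}\right) = - \frac{B}{77}$)
$I = 0$ ($I = 0^{2} = 0$)
$q{\left(p,Y \right)} = -9$ ($q{\left(p,Y \right)} = 3 \left(-3\right) = -9$)
$X = 3366$ ($X = \left(-9\right) \left(-374\right) = 3366$)
$R = 10098$ ($R = 3 \cdot 3366 = 10098$)
$\frac{1}{c{\left(-137,-227 \right)} + R} = \frac{1}{\left(- \frac{1}{77}\right) \left(-227\right) + 10098} = \frac{1}{\frac{227}{77} + 10098} = \frac{1}{\frac{777773}{77}} = \frac{77}{777773}$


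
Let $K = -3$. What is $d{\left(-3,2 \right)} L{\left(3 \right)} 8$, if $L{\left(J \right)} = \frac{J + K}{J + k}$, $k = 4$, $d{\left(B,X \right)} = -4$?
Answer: $0$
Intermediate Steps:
$L{\left(J \right)} = \frac{-3 + J}{4 + J}$ ($L{\left(J \right)} = \frac{J - 3}{J + 4} = \frac{-3 + J}{4 + J}$)
$d{\left(-3,2 \right)} L{\left(3 \right)} 8 = - 4 \frac{-3 + 3}{4 + 3} \cdot 8 = - 4 \cdot \frac{1}{7} \cdot 0 \cdot 8 = \left(-4\right) 0 \cdot 8 = 0 \cdot 8 = 0$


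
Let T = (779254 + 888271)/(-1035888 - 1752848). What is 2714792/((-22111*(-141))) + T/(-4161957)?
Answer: 3501056463333206951/4020591773913792128 ≈ 0.87078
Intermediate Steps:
T = -1667525/2788736 (T = 1667525/(-2788736) = 1667525*(-1/2788736) = -1667525/2788736 ≈ -0.59795)
2714792/((-22111*(-141))) + T/(-4161957) = 2714792/((-22111*(-141))) - 1667525/2788736/(-4161957) = 2714792/3117651 - 1667525/2788736*(-1/4161957) = 2714792*(1/3117651) + 1667525/11606599316352 = 2714792/3117651 + 1667525/11606599316352 = 3501056463333206951/4020591773913792128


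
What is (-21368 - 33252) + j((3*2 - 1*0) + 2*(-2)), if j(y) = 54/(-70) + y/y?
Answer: -1911692/35 ≈ -54620.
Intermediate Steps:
j(y) = 8/35 (j(y) = 54*(-1/70) + 1 = -27/35 + 1 = 8/35)
(-21368 - 33252) + j((3*2 - 1*0) + 2*(-2)) = (-21368 - 33252) + 8/35 = -54620 + 8/35 = -1911692/35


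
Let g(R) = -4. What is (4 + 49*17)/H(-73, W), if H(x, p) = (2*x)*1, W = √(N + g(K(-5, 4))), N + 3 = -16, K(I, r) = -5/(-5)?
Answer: -837/146 ≈ -5.7329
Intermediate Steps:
K(I, r) = 1 (K(I, r) = -5*(-⅕) = 1)
N = -19 (N = -3 - 16 = -19)
W = I*√23 (W = √(-19 - 4) = √(-23) = I*√23 ≈ 4.7958*I)
H(x, p) = 2*x
(4 + 49*17)/H(-73, W) = (4 + 49*17)/((2*(-73))) = (4 + 833)/(-146) = 837*(-1/146) = -837/146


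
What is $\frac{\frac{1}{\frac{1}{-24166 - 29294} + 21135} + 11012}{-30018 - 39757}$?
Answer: $- \frac{12442206667648}{78837174582725} \approx -0.15782$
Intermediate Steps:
$\frac{\frac{1}{\frac{1}{-24166 - 29294} + 21135} + 11012}{-30018 - 39757} = \frac{\frac{1}{\frac{1}{-53460} + 21135} + 11012}{-69775} = \left(\frac{1}{- \frac{1}{53460} + 21135} + 11012\right) \left(- \frac{1}{69775}\right) = \left(\frac{1}{\frac{1129877099}{53460}} + 11012\right) \left(- \frac{1}{69775}\right) = \left(\frac{53460}{1129877099} + 11012\right) \left(- \frac{1}{69775}\right) = \frac{12442206667648}{1129877099} \left(- \frac{1}{69775}\right) = - \frac{12442206667648}{78837174582725}$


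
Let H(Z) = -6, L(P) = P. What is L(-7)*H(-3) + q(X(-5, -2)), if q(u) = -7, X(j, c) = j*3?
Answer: 35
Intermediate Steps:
X(j, c) = 3*j
L(-7)*H(-3) + q(X(-5, -2)) = -7*(-6) - 7 = 42 - 7 = 35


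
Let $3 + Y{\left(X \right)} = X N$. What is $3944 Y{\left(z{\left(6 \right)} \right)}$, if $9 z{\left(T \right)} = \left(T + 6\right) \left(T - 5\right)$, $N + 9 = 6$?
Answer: $-27608$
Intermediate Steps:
$N = -3$ ($N = -9 + 6 = -3$)
$z{\left(T \right)} = \frac{\left(-5 + T\right) \left(6 + T\right)}{9}$ ($z{\left(T \right)} = \frac{\left(T + 6\right) \left(T - 5\right)}{9} = \frac{\left(6 + T\right) \left(-5 + T\right)}{9} = \frac{\left(-5 + T\right) \left(6 + T\right)}{9}$)
$Y{\left(X \right)} = -3 - 3 X$ ($Y{\left(X \right)} = -3 + X \left(-3\right) = -3 - 3 X$)
$3944 Y{\left(z{\left(6 \right)} \right)} = 3944 \left(-3 - 3 \left(- \frac{10}{3} + \frac{1}{9} \cdot 6 + \frac{6^{2}}{9}\right)\right) = 3944 \left(-3 - 3 \left(- \frac{10}{3} + \frac{2}{3} + \frac{1}{9} \cdot 36\right)\right) = 3944 \left(-3 - 3 \left(- \frac{10}{3} + \frac{2}{3} + 4\right)\right) = 3944 \left(-3 - 4\right) = 3944 \left(-7\right) = -27608$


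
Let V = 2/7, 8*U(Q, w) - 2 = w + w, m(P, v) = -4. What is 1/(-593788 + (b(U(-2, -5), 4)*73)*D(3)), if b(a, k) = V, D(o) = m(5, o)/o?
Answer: -21/12470132 ≈ -1.6840e-6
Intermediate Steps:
U(Q, w) = 1/4 + w/4 (U(Q, w) = 1/4 + (w + w)/8 = 1/4 + (2*w)/8 = 1/4 + w/4)
D(o) = -4/o
V = 2/7 (V = 2*(1/7) = 2/7 ≈ 0.28571)
b(a, k) = 2/7
1/(-593788 + (b(U(-2, -5), 4)*73)*D(3)) = 1/(-593788 + ((2/7)*73)*(-4/3)) = 1/(-593788 + 146*(-4*1/3)/7) = 1/(-593788 + (146/7)*(-4/3)) = 1/(-593788 - 584/21) = 1/(-12470132/21) = -21/12470132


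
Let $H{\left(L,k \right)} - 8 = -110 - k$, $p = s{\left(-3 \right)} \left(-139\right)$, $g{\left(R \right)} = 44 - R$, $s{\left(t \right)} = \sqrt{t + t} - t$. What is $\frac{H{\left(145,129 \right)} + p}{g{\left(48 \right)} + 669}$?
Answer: $- \frac{648}{665} - \frac{139 i \sqrt{6}}{665} \approx -0.97444 - 0.512 i$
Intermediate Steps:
$s{\left(t \right)} = - t + \sqrt{2} \sqrt{t}$ ($s{\left(t \right)} = \sqrt{2 t} - t = \sqrt{2} \sqrt{t} - t = - t + \sqrt{2} \sqrt{t}$)
$p = -417 - 139 i \sqrt{6}$ ($p = \left(\left(-1\right) \left(-3\right) + \sqrt{2} \sqrt{-3}\right) \left(-139\right) = \left(3 + \sqrt{2} i \sqrt{3}\right) \left(-139\right) = \left(3 + i \sqrt{6}\right) \left(-139\right) = -417 - 139 i \sqrt{6} \approx -417.0 - 340.48 i$)
$H{\left(L,k \right)} = -102 - k$ ($H{\left(L,k \right)} = 8 - \left(110 + k\right) = -102 - k$)
$\frac{H{\left(145,129 \right)} + p}{g{\left(48 \right)} + 669} = \frac{\left(-102 - 129\right) - \left(417 + 139 i \sqrt{6}\right)}{\left(44 - 48\right) + 669} = \frac{-231 - \left(417 + 139 i \sqrt{6}\right)}{-4 + 669} = \frac{-648 - 139 i \sqrt{6}}{665} = \left(-648 - 139 i \sqrt{6}\right) \frac{1}{665} = - \frac{648}{665} - \frac{139 i \sqrt{6}}{665}$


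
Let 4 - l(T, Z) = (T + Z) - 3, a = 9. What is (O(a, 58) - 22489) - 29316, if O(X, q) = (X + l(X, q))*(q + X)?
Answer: -55222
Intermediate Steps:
l(T, Z) = 7 - T - Z (l(T, Z) = 4 - ((T + Z) - 3) = 4 - (-3 + T + Z) = 4 + (3 - T - Z) = 7 - T - Z)
O(X, q) = (7 - q)*(X + q) (O(X, q) = (X + (7 - X - q))*(q + X) = (7 - q)*(X + q))
(O(a, 58) - 22489) - 29316 = ((-1*58² + 7*9 + 7*58 - 1*9*58) - 22489) - 29316 = ((-1*3364 + 63 + 406 - 522) - 22489) - 29316 = ((-3364 + 63 + 406 - 522) - 22489) - 29316 = (-3417 - 22489) - 29316 = -25906 - 29316 = -55222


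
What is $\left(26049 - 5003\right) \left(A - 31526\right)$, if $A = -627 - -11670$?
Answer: $-431085218$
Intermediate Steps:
$A = 11043$ ($A = -627 + 11670 = 11043$)
$\left(26049 - 5003\right) \left(A - 31526\right) = \left(26049 - 5003\right) \left(11043 - 31526\right) = 21046 \left(-20483\right) = -431085218$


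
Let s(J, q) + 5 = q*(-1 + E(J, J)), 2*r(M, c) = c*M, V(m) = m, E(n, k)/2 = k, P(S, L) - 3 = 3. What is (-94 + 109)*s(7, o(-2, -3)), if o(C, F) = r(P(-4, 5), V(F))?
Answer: -1830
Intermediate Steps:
P(S, L) = 6 (P(S, L) = 3 + 3 = 6)
E(n, k) = 2*k
r(M, c) = M*c/2 (r(M, c) = (c*M)/2 = (M*c)/2 = M*c/2)
o(C, F) = 3*F (o(C, F) = (½)*6*F = 3*F)
s(J, q) = -5 + q*(-1 + 2*J)
(-94 + 109)*s(7, o(-2, -3)) = (-94 + 109)*(-5 - 3*(-3) + 2*7*(3*(-3))) = 15*(-5 - 1*(-9) + 2*7*(-9)) = 15*(-5 + 9 - 126) = 15*(-122) = -1830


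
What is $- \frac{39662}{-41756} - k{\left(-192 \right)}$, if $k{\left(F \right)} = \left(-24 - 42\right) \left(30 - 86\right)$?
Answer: $- \frac{77145257}{20878} \approx -3695.1$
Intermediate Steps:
$k{\left(F \right)} = 3696$ ($k{\left(F \right)} = \left(-66\right) \left(-56\right) = 3696$)
$- \frac{39662}{-41756} - k{\left(-192 \right)} = - \frac{39662}{-41756} - 3696 = \left(-39662\right) \left(- \frac{1}{41756}\right) - 3696 = \frac{19831}{20878} - 3696 = - \frac{77145257}{20878}$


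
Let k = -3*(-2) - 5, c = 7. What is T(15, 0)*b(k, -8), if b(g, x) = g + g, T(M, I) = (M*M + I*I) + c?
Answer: 464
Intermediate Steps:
T(M, I) = 7 + I² + M² (T(M, I) = (M*M + I*I) + 7 = (M² + I²) + 7 = (I² + M²) + 7 = 7 + I² + M²)
k = 1 (k = 6 - 5 = 1)
b(g, x) = 2*g
T(15, 0)*b(k, -8) = (7 + 0² + 15²)*(2*1) = (7 + 0 + 225)*2 = 232*2 = 464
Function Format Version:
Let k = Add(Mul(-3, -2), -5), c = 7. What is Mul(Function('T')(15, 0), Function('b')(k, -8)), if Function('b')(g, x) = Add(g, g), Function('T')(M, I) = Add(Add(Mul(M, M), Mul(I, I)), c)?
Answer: 464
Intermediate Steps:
Function('T')(M, I) = Add(7, Pow(I, 2), Pow(M, 2)) (Function('T')(M, I) = Add(Add(Mul(M, M), Mul(I, I)), 7) = Add(Add(Pow(M, 2), Pow(I, 2)), 7) = Add(Add(Pow(I, 2), Pow(M, 2)), 7) = Add(7, Pow(I, 2), Pow(M, 2)))
k = 1 (k = Add(6, -5) = 1)
Function('b')(g, x) = Mul(2, g)
Mul(Function('T')(15, 0), Function('b')(k, -8)) = Mul(Add(7, Pow(0, 2), Pow(15, 2)), Mul(2, 1)) = Mul(Add(7, 0, 225), 2) = Mul(232, 2) = 464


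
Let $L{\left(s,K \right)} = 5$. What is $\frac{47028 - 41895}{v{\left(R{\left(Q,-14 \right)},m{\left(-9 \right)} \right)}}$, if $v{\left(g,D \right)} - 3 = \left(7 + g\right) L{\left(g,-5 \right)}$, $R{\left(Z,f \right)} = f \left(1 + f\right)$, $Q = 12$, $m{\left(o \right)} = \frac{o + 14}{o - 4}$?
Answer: $\frac{1711}{316} \approx 5.4146$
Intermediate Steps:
$m{\left(o \right)} = \frac{14 + o}{-4 + o}$
$v{\left(g,D \right)} = 38 + 5 g$ ($v{\left(g,D \right)} = 3 + \left(7 + g\right) 5 = 3 + \left(35 + 5 g\right) = 38 + 5 g$)
$\frac{47028 - 41895}{v{\left(R{\left(Q,-14 \right)},m{\left(-9 \right)} \right)}} = \frac{47028 - 41895}{38 + 5 \left(- 14 \left(1 - 14\right)\right)} = \frac{5133}{38 + 5 \left(\left(-14\right) \left(-13\right)\right)} = \frac{5133}{38 + 5 \cdot 182} = \frac{5133}{38 + 910} = \frac{5133}{948} = 5133 \cdot \frac{1}{948} = \frac{1711}{316}$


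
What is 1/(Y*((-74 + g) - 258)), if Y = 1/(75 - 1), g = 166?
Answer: -37/83 ≈ -0.44578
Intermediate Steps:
Y = 1/74 ≈ 0.013514
1/(Y*((-74 + g) - 258)) = 1/(((-74 + 166) - 258)/74) = 1/((92 - 258)/74) = 1/((1/74)*(-166)) = 1/(-83/37) = -37/83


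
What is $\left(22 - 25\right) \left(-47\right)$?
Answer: $141$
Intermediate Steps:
$\left(22 - 25\right) \left(-47\right) = \left(-3\right) \left(-47\right) = 141$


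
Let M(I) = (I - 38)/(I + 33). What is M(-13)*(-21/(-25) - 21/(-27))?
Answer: -1547/375 ≈ -4.1253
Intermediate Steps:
M(I) = (-38 + I)/(33 + I)
M(-13)*(-21/(-25) - 21/(-27)) = ((-38 - 13)/(33 - 13))*(-21/(-25) - 21/(-27)) = (-51/20)*(-21*(-1/25) - 21*(-1/27)) = ((1/20)*(-51))*(21/25 + 7/9) = -51/20*364/225 = -1547/375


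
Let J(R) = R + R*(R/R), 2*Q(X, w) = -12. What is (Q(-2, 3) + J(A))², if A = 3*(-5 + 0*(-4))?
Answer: 1296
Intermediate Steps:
Q(X, w) = -6 (Q(X, w) = (½)*(-12) = -6)
A = -15 (A = 3*(-5 + 0) = 3*(-5) = -15)
J(R) = 2*R (J(R) = R + R*1 = R + R = 2*R)
(Q(-2, 3) + J(A))² = (-6 + 2*(-15))² = (-6 - 30)² = (-36)² = 1296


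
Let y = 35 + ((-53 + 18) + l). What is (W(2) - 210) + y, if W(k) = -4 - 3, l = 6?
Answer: -211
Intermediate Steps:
W(k) = -7
y = 6 (y = 35 + ((-53 + 18) + 6) = 35 + (-35 + 6) = 35 - 29 = 6)
(W(2) - 210) + y = (-7 - 210) + 6 = -217 + 6 = -211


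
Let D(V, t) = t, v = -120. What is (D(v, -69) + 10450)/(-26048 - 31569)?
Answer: -1483/8231 ≈ -0.18017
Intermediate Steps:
(D(v, -69) + 10450)/(-26048 - 31569) = (-69 + 10450)/(-26048 - 31569) = 10381/(-57617) = 10381*(-1/57617) = -1483/8231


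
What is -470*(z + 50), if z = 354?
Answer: -189880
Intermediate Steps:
-470*(z + 50) = -470*(354 + 50) = -470*404 = -189880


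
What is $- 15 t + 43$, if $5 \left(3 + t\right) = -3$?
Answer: $97$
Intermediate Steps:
$t = - \frac{18}{5}$ ($t = -3 + \frac{1}{5} \left(-3\right) = -3 - \frac{3}{5} = - \frac{18}{5} \approx -3.6$)
$- 15 t + 43 = \left(-15\right) \left(- \frac{18}{5}\right) + 43 = 54 + 43 = 97$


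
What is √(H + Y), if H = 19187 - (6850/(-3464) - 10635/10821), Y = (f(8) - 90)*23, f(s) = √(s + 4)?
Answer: √(167043977225864913 + 448834157351224*√3)/3123662 ≈ 131.15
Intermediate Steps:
f(s) = √(4 + s)
Y = -2070 + 46*√3 (Y = (√(4 + 8) - 90)*23 = (√12 - 90)*23 = (2*√3 - 90)*23 = (-90 + 2*√3)*23 = -2070 + 46*√3 ≈ -1990.3)
H = 119885899503/6247324 (H = 19187 - (6850*(-1/3464) - 10635*1/10821) = 19187 - (-3425/1732 - 3545/3607) = 19187 - 1*(-18493915/6247324) = 19187 + 18493915/6247324 = 119885899503/6247324 ≈ 19190.)
√(H + Y) = √(119885899503/6247324 + (-2070 + 46*√3)) = √(106953938823/6247324 + 46*√3)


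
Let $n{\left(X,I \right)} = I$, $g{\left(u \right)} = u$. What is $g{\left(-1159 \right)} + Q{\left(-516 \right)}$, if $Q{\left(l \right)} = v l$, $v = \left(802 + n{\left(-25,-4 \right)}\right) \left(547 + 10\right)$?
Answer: $-229355935$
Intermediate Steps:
$v = 444486$ ($v = \left(802 - 4\right) \left(547 + 10\right) = 798 \cdot 557 = 444486$)
$Q{\left(l \right)} = 444486 l$
$g{\left(-1159 \right)} + Q{\left(-516 \right)} = -1159 + 444486 \left(-516\right) = -1159 - 229354776 = -229355935$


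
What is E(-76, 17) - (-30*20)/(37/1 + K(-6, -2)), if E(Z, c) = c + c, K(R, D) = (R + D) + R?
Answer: 1382/23 ≈ 60.087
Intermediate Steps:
K(R, D) = D + 2*R (K(R, D) = (D + R) + R = D + 2*R)
E(Z, c) = 2*c
E(-76, 17) - (-30*20)/(37/1 + K(-6, -2)) = 2*17 - (-30*20)/(37/1 + (-2 + 2*(-6))) = 34 - (-600)/(37*1 + (-2 - 12)) = 34 - (-600)/(37 - 14) = 34 - (-600)/23 = 34 - 1*(-600/23) = 34 + 600/23 = 1382/23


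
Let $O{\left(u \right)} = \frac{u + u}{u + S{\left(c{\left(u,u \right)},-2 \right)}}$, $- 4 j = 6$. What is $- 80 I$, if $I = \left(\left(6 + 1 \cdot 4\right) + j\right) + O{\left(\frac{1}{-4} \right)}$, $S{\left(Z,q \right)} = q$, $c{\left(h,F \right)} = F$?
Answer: $- \frac{6280}{9} \approx -697.78$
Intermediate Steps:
$j = - \frac{3}{2}$ ($j = \left(- \frac{1}{4}\right) 6 = - \frac{3}{2} \approx -1.5$)
$O{\left(u \right)} = \frac{2 u}{-2 + u}$ ($O{\left(u \right)} = \frac{u + u}{u - 2} = \frac{2 u}{-2 + u}$)
$I = \frac{157}{18}$ ($I = \left(\left(6 + 1 \cdot 4\right) - \frac{3}{2}\right) + \frac{2}{\left(-4\right) \left(-2 + \frac{1}{-4}\right)} = \left(\left(6 + 4\right) - \frac{3}{2}\right) + 2 \left(- \frac{1}{4}\right) \frac{1}{-2 - \frac{1}{4}} = \left(10 - \frac{3}{2}\right) + 2 \left(- \frac{1}{4}\right) \frac{1}{- \frac{9}{4}} = \frac{17}{2} + 2 \left(- \frac{1}{4}\right) \left(- \frac{4}{9}\right) = \frac{17}{2} + \frac{2}{9} = \frac{157}{18} \approx 8.7222$)
$- 80 I = \left(-80\right) \frac{157}{18} = - \frac{6280}{9}$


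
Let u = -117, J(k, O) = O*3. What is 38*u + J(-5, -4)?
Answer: -4458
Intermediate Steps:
J(k, O) = 3*O
38*u + J(-5, -4) = 38*(-117) + 3*(-4) = -4446 - 12 = -4458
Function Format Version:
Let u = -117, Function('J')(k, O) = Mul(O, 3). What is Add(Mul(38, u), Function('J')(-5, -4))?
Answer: -4458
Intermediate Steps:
Function('J')(k, O) = Mul(3, O)
Add(Mul(38, u), Function('J')(-5, -4)) = Add(Mul(38, -117), Mul(3, -4)) = Add(-4446, -12) = -4458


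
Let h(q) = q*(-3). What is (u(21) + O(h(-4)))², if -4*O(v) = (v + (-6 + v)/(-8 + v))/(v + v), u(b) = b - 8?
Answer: 677329/4096 ≈ 165.36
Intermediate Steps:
h(q) = -3*q
u(b) = -8 + b
O(v) = -(v + (-6 + v)/(-8 + v))/(8*v) (O(v) = -(v + (-6 + v)/(-8 + v))/(4*(v + v)) = -(v + (-6 + v)/(-8 + v))/(4*(2*v)) = -(v + (-6 + v)/(-8 + v))*1/(2*v)/4 = -(v + (-6 + v)/(-8 + v))/(8*v))
(u(21) + O(h(-4)))² = ((-8 + 21) + (6 - (-3*(-4))² + 7*(-3*(-4)))/(8*((-3*(-4)))*(-8 - 3*(-4))))² = (13 + (⅛)*(6 - 1*12² + 7*12)/(12*(-8 + 12)))² = (13 + (⅛)*(1/12)*(6 - 1*144 + 84)/4)² = (13 + (⅛)*(1/12)*(¼)*(6 - 144 + 84))² = (13 + (⅛)*(1/12)*(¼)*(-54))² = (13 - 9/64)² = (823/64)² = 677329/4096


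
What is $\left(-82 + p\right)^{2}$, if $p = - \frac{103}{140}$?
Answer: $\frac{134165889}{19600} \approx 6845.2$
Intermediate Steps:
$p = - \frac{103}{140}$ ($p = \left(-103\right) \frac{1}{140} = - \frac{103}{140} \approx -0.73571$)
$\left(-82 + p\right)^{2} = \left(-82 - \frac{103}{140}\right)^{2} = \left(- \frac{11583}{140}\right)^{2} = \frac{134165889}{19600}$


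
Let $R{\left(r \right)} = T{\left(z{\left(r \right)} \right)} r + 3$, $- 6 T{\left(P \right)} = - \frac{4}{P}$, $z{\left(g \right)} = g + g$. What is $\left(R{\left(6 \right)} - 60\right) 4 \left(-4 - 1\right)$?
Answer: $\frac{3400}{3} \approx 1133.3$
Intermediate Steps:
$z{\left(g \right)} = 2 g$
$T{\left(P \right)} = \frac{2}{3 P}$ ($T{\left(P \right)} = - \frac{\left(-4\right) \frac{1}{P}}{6} = \frac{2}{3 P}$)
$R{\left(r \right)} = \frac{10}{3}$ ($R{\left(r \right)} = \frac{2}{3 \cdot 2 r} r + 3 = \frac{2 \frac{1}{2 r}}{3} r + 3 = \frac{1}{3 r} r + 3 = \frac{1}{3} + 3 = \frac{10}{3}$)
$\left(R{\left(6 \right)} - 60\right) 4 \left(-4 - 1\right) = \left(\frac{10}{3} - 60\right) 4 \left(-4 - 1\right) = - \frac{170 \cdot 4 \left(-5\right)}{3} = \left(- \frac{170}{3}\right) \left(-20\right) = \frac{3400}{3}$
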